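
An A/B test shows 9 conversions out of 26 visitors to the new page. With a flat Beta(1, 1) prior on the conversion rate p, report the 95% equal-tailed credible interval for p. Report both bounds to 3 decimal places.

Posterior: Beta(1+9, 1+17) = Beta(10, 18).
Equal-tailed 95% interval: the 0.025 and 0.975 quantiles of Beta(10, 18).
Posterior mean ≈ 0.357, SD ≈ 0.089; a Normal approximation gives roughly [0.183, 0.532].
Exact: F⁻¹(0.025) = 0.194; F⁻¹(0.975) = 0.540.

[0.194, 0.540]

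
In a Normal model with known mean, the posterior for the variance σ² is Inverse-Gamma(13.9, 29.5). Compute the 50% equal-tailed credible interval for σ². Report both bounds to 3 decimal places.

Inverse-Gamma(13.9, 29.5) quantiles: F⁻¹(0.25) and F⁻¹(0.75).
Equivalently, 1/σ² ~ Gamma(13.9, rate = 29.5); invert its 0.75 and 0.25 quantiles.
Posterior mean ≈ 2.287, SD ≈ 0.663; a Normal approximation gives roughly [1.840, 2.734].
Exact: lower = 1.821; upper = 2.625.

[1.821, 2.625]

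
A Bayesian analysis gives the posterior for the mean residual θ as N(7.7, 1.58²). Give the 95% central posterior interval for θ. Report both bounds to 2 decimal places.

[4.60, 10.80]

The posterior is symmetric, so the 95% equal-tailed interval is θ = 7.7 ± z·1.58 with z = 1.960.
Half-width: 1.960 × 1.58 = 3.10.
7.7 − 3.10 = 4.60; 7.7 + 3.10 = 10.80.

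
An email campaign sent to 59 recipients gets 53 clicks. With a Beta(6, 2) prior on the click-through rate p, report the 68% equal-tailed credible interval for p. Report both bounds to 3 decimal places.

Posterior: Beta(6+53, 2+6) = Beta(59, 8).
Equal-tailed 68% interval: the 0.16 and 0.84 quantiles of Beta(59, 8).
Posterior mean ≈ 0.881, SD ≈ 0.039; a Normal approximation gives roughly [0.841, 0.920].
Exact: F⁻¹(0.16) = 0.842; F⁻¹(0.84) = 0.919.

[0.842, 0.919]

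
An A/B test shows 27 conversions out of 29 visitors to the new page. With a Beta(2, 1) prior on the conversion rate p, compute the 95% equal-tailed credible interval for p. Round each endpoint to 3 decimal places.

[0.786, 0.980]

Posterior: Beta(2+27, 1+2) = Beta(29, 3).
Equal-tailed 95% interval: the 0.025 and 0.975 quantiles of Beta(29, 3).
Posterior mean ≈ 0.906, SD ≈ 0.051; a Normal approximation gives roughly [0.807, 1.006].
Exact: F⁻¹(0.025) = 0.786; F⁻¹(0.975) = 0.980.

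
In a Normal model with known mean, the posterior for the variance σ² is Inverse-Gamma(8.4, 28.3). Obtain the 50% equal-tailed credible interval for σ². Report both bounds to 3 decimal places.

[2.793, 4.486]

Inverse-Gamma(8.4, 28.3) quantiles: F⁻¹(0.25) and F⁻¹(0.75).
Equivalently, 1/σ² ~ Gamma(8.4, rate = 28.3); invert its 0.75 and 0.25 quantiles.
Posterior mean ≈ 3.824, SD ≈ 1.512; a Normal approximation gives roughly [2.805, 4.844].
Exact: lower = 2.793; upper = 4.486.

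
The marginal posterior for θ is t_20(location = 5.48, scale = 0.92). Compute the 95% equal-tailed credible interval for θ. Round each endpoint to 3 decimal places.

The t_20 distribution is symmetric; the 95% interval is 5.48 ± t·0.92 with t_{0.975,20} = 2.086.
Half-width: 2.086 × 0.92 = 1.919.
5.48 − 1.919 = 3.561; 5.48 + 1.919 = 7.399.

[3.561, 7.399]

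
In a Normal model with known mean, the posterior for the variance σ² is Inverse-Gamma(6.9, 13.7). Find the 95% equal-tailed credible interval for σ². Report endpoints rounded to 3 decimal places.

Inverse-Gamma(6.9, 13.7) quantiles: F⁻¹(0.025) and F⁻¹(0.975).
Equivalently, 1/σ² ~ Gamma(6.9, rate = 13.7); invert its 0.975 and 0.025 quantiles.
Posterior mean ≈ 2.322, SD ≈ 1.049; a Normal approximation gives roughly [0.266, 4.378].
Exact: lower = 1.060; upper = 4.979.

[1.060, 4.979]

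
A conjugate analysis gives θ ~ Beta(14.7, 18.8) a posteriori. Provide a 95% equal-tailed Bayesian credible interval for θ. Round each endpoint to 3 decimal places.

Posterior: Beta(14.7, 18.8).
Equal-tailed 95% interval: the 0.025 and 0.975 quantiles of Beta(14.7, 18.8).
Posterior mean ≈ 0.439, SD ≈ 0.084; a Normal approximation gives roughly [0.273, 0.604].
Exact: F⁻¹(0.025) = 0.278; F⁻¹(0.975) = 0.607.

[0.278, 0.607]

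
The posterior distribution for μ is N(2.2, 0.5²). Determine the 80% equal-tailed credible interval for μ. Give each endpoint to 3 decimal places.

[1.559, 2.841]

The posterior is symmetric, so the 80% equal-tailed interval is μ = 2.2 ± z·0.5 with z = 1.282.
Half-width: 1.282 × 0.5 = 0.641.
2.2 − 0.641 = 1.559; 2.2 + 0.641 = 2.841.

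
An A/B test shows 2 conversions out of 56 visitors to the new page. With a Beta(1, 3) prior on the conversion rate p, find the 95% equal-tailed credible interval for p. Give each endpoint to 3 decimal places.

Posterior: Beta(1+2, 3+54) = Beta(3, 57).
Equal-tailed 95% interval: the 0.025 and 0.975 quantiles of Beta(3, 57).
Posterior mean ≈ 0.050, SD ≈ 0.028; a Normal approximation gives roughly [-0.005, 0.105].
Exact: F⁻¹(0.025) = 0.011; F⁻¹(0.975) = 0.117.

[0.011, 0.117]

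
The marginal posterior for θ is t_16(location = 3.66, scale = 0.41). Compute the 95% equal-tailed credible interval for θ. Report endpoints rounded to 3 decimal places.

[2.791, 4.529]

The t_16 distribution is symmetric; the 95% interval is 3.66 ± t·0.41 with t_{0.975,16} = 2.120.
Half-width: 2.120 × 0.41 = 0.869.
3.66 − 0.869 = 2.791; 3.66 + 0.869 = 4.529.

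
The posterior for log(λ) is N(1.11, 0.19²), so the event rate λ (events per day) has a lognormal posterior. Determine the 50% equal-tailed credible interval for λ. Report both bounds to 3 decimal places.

[2.669, 3.449]

On the log scale the 50% interval is 1.11 ± 0.674 × 0.19 = [0.9818, 1.2382].
Exponentiate: [e^0.9818, e^1.2382] = [2.669, 3.449].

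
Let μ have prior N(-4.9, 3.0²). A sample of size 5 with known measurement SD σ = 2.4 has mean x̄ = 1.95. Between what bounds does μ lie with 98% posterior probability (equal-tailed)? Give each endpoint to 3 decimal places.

Posterior precision = 1/3.0² + 5/2.4² = 0.1111 + 0.8681 = 0.9792, so posterior SD = 1.0106.
Posterior mean = (-4.9/3.0² + 5·1.95/2.4²) / 0.9792 = 1.1727.
Interval: 1.1727 ± 2.326 × 1.0106 → [-1.178, 3.524].

[-1.178, 3.524]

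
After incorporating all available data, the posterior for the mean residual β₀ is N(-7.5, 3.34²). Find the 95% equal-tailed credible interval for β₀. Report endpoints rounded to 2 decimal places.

[-14.05, -0.95]

The posterior is symmetric, so the 95% equal-tailed interval is β₀ = -7.5 ± z·3.34 with z = 1.960.
Half-width: 1.960 × 3.34 = 6.55.
-7.5 − 6.55 = -14.05; -7.5 + 6.55 = -0.95.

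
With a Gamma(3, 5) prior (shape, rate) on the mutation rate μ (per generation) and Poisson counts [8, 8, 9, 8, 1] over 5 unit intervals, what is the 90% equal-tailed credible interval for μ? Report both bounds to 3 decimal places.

Posterior: Gamma(3+34, 5+5) = Gamma(37, 10) (shape, rate).
Equal-tailed 90% interval: Gamma(37, 10) quantiles at 0.05 and 0.95.
Posterior mean ≈ 3.700, SD ≈ 0.608; a Normal approximation gives roughly [2.699, 4.701].
Exact: lower = 2.759; upper = 4.754.

[2.759, 4.754]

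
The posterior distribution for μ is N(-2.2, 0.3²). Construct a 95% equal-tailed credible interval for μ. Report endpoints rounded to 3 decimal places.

[-2.788, -1.612]

The posterior is symmetric, so the 95% equal-tailed interval is μ = -2.2 ± z·0.3 with z = 1.960.
Half-width: 1.960 × 0.3 = 0.588.
-2.2 − 0.588 = -2.788; -2.2 + 0.588 = -1.612.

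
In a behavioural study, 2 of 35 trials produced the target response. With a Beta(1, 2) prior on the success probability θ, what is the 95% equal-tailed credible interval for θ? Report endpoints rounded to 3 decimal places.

[0.017, 0.182]

Posterior: Beta(1+2, 2+33) = Beta(3, 35).
Equal-tailed 95% interval: the 0.025 and 0.975 quantiles of Beta(3, 35).
Posterior mean ≈ 0.079, SD ≈ 0.043; a Normal approximation gives roughly [-0.006, 0.164].
Exact: F⁻¹(0.025) = 0.017; F⁻¹(0.975) = 0.182.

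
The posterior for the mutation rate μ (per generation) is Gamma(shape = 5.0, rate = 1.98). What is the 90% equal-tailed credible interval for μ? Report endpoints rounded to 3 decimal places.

[0.995, 4.623]

Posterior: Gamma(shape 5.0, rate 1.98).
Equal-tailed 90% interval: Gamma(5.0, 1.98) quantiles at 0.05 and 0.95.
Posterior mean ≈ 2.525, SD ≈ 1.129; a Normal approximation gives roughly [0.668, 4.383].
Exact: lower = 0.995; upper = 4.623.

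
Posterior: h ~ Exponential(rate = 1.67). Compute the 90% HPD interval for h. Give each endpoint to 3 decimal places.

The exponential density is strictly decreasing on [0, ∞), so the HPD interval is anchored at 0: [0, q] with P(h ≤ q) = 0.90.
q = −ln(1 − 0.90) / 1.67 = 2.3026 / 1.67 = 1.379.

[0.000, 1.379]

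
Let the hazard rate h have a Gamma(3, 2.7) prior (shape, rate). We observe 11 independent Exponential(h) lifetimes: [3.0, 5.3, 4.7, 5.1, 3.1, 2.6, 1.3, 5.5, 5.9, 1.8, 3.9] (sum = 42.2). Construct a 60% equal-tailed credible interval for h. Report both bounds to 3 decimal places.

[0.240, 0.379]

Posterior: Gamma(3+11, 2.7+42.2) = Gamma(14, 44.9) (shape, rate).
Equal-tailed 60% interval: Gamma(14, 44.9) quantiles at 0.2 and 0.8.
Posterior mean ≈ 0.312, SD ≈ 0.083; a Normal approximation gives roughly [0.242, 0.382].
Exact: lower = 0.240; upper = 0.379.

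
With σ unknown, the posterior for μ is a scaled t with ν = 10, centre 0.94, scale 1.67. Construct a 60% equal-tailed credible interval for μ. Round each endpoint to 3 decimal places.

[-0.528, 2.408]

The t_10 distribution is symmetric; the 60% interval is 0.94 ± t·1.67 with t_{0.8,10} = 0.879.
Half-width: 0.879 × 1.67 = 1.468.
0.94 − 1.468 = -0.528; 0.94 + 1.468 = 2.408.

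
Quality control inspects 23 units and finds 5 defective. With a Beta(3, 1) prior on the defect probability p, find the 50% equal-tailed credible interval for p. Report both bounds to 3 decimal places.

[0.234, 0.353]

Posterior: Beta(3+5, 1+18) = Beta(8, 19).
Equal-tailed 50% interval: the 0.25 and 0.75 quantiles of Beta(8, 19).
Posterior mean ≈ 0.296, SD ≈ 0.086; a Normal approximation gives roughly [0.238, 0.355].
Exact: F⁻¹(0.25) = 0.234; F⁻¹(0.75) = 0.353.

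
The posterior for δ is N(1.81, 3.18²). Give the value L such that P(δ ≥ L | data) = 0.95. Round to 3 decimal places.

-3.421

Need L with P(δ ≥ L) = 0.95: L = 1.81 − z_{0.05}·3.18.
z = 1.645; L = 1.81 − 1.645 × 3.18 = -3.421.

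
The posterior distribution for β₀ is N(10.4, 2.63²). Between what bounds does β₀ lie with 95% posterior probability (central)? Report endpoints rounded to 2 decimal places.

The posterior is symmetric, so the 95% equal-tailed interval is β₀ = 10.4 ± z·2.63 with z = 1.960.
Half-width: 1.960 × 2.63 = 5.15.
10.4 − 5.15 = 5.25; 10.4 + 5.15 = 15.55.

[5.25, 15.55]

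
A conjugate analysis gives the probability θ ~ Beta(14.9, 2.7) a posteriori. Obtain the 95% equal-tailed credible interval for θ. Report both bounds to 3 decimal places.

Posterior: Beta(14.9, 2.7).
Equal-tailed 95% interval: the 0.025 and 0.975 quantiles of Beta(14.9, 2.7).
Posterior mean ≈ 0.847, SD ≈ 0.084; a Normal approximation gives roughly [0.683, 1.010].
Exact: F⁻¹(0.025) = 0.651; F⁻¹(0.975) = 0.969.

[0.651, 0.969]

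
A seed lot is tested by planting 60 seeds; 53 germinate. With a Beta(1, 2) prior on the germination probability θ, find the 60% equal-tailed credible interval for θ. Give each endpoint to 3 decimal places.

[0.822, 0.895]

Posterior: Beta(1+53, 2+7) = Beta(54, 9).
Equal-tailed 60% interval: the 0.2 and 0.8 quantiles of Beta(54, 9).
Posterior mean ≈ 0.857, SD ≈ 0.044; a Normal approximation gives roughly [0.820, 0.894].
Exact: F⁻¹(0.2) = 0.822; F⁻¹(0.8) = 0.895.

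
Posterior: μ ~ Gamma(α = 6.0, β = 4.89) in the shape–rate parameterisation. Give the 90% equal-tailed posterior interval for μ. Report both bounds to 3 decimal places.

Posterior: Gamma(shape 6.0, rate 4.89).
Equal-tailed 90% interval: Gamma(6.0, 4.89) quantiles at 0.05 and 0.95.
Posterior mean ≈ 1.227, SD ≈ 0.501; a Normal approximation gives roughly [0.403, 2.051].
Exact: lower = 0.534; upper = 2.150.

[0.534, 2.150]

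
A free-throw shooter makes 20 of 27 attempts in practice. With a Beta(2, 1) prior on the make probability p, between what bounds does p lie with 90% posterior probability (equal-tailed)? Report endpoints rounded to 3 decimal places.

[0.594, 0.855]

Posterior: Beta(2+20, 1+7) = Beta(22, 8).
Equal-tailed 90% interval: the 0.05 and 0.95 quantiles of Beta(22, 8).
Posterior mean ≈ 0.733, SD ≈ 0.079; a Normal approximation gives roughly [0.603, 0.864].
Exact: F⁻¹(0.05) = 0.594; F⁻¹(0.95) = 0.855.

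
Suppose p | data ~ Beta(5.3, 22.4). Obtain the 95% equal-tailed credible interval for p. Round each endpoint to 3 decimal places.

Posterior: Beta(5.3, 22.4).
Equal-tailed 95% interval: the 0.025 and 0.975 quantiles of Beta(5.3, 22.4).
Posterior mean ≈ 0.191, SD ≈ 0.073; a Normal approximation gives roughly [0.047, 0.335].
Exact: F⁻¹(0.025) = 0.071; F⁻¹(0.975) = 0.354.

[0.071, 0.354]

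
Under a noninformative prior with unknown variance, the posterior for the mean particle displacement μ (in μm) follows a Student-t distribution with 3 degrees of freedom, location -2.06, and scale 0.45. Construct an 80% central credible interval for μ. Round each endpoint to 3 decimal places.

The t_3 distribution is symmetric; the 80% interval is -2.06 ± t·0.45 with t_{0.9,3} = 1.638.
Half-width: 1.638 × 0.45 = 0.737.
-2.06 − 0.737 = -2.797; -2.06 + 0.737 = -1.323.

[-2.797, -1.323]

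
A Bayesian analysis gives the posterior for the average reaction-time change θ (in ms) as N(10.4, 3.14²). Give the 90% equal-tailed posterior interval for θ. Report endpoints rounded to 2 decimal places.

[5.24, 15.56]

The posterior is symmetric, so the 90% equal-tailed interval is θ = 10.4 ± z·3.14 with z = 1.645.
Half-width: 1.645 × 3.14 = 5.16.
10.4 − 5.16 = 5.24; 10.4 + 5.16 = 15.56.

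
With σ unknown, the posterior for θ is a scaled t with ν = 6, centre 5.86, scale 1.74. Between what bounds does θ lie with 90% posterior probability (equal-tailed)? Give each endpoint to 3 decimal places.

[2.479, 9.241]

The t_6 distribution is symmetric; the 90% interval is 5.86 ± t·1.74 with t_{0.95,6} = 1.943.
Half-width: 1.943 × 1.74 = 3.381.
5.86 − 3.381 = 2.479; 5.86 + 3.381 = 9.241.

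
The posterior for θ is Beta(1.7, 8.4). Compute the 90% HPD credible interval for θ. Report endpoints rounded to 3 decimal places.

The posterior is unimodal and skewed, so the HPD interval has equal density at both endpoints and is the shortest 90% interval.
Solving f(0.005) = f(0.328) with F(0.328) − F(0.005) = 0.90 gives [0.005, 0.328].
For comparison, the equal-tailed interval is [0.027, 0.385]; the HPD is narrower and shifted toward the mode.

[0.005, 0.328]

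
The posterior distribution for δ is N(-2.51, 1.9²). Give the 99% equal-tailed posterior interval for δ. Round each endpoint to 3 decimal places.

[-7.404, 2.384]

The posterior is symmetric, so the 99% equal-tailed interval is δ = -2.51 ± z·1.9 with z = 2.576.
Half-width: 2.576 × 1.9 = 4.894.
-2.51 − 4.894 = -7.404; -2.51 + 4.894 = 2.384.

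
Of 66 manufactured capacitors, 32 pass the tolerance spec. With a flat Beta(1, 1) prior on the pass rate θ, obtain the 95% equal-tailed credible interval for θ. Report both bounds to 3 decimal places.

[0.368, 0.603]

Posterior: Beta(1+32, 1+34) = Beta(33, 35).
Equal-tailed 95% interval: the 0.025 and 0.975 quantiles of Beta(33, 35).
Posterior mean ≈ 0.485, SD ≈ 0.060; a Normal approximation gives roughly [0.367, 0.603].
Exact: F⁻¹(0.025) = 0.368; F⁻¹(0.975) = 0.603.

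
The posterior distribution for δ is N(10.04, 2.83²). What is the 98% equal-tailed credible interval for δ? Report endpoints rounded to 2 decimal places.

The posterior is symmetric, so the 98% equal-tailed interval is δ = 10.04 ± z·2.83 with z = 2.326.
Half-width: 2.326 × 2.83 = 6.58.
10.04 − 6.58 = 3.46; 10.04 + 6.58 = 16.62.

[3.46, 16.62]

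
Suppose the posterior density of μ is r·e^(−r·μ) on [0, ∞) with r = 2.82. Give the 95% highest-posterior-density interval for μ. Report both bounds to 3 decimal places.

The exponential density is strictly decreasing on [0, ∞), so the HPD interval is anchored at 0: [0, q] with P(μ ≤ q) = 0.95.
q = −ln(1 − 0.95) / 2.82 = 2.9957 / 2.82 = 1.062.

[0.000, 1.062]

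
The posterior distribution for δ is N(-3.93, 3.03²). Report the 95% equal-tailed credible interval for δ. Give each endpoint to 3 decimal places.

[-9.869, 2.009]

The posterior is symmetric, so the 95% equal-tailed interval is δ = -3.93 ± z·3.03 with z = 1.960.
Half-width: 1.960 × 3.03 = 5.939.
-3.93 − 5.939 = -9.869; -3.93 + 5.939 = 2.009.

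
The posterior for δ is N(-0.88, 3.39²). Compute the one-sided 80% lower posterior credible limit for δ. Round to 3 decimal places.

-3.733

Need L with P(δ ≥ L) = 0.80: L = -0.88 − z_{0.2}·3.39.
z = 0.842; L = -0.88 − 0.842 × 3.39 = -3.733.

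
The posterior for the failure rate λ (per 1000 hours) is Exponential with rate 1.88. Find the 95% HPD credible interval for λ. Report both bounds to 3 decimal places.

[0.000, 1.593]

The exponential density is strictly decreasing on [0, ∞), so the HPD interval is anchored at 0: [0, q] with P(λ ≤ q) = 0.95.
q = −ln(1 − 0.95) / 1.88 = 2.9957 / 1.88 = 1.593.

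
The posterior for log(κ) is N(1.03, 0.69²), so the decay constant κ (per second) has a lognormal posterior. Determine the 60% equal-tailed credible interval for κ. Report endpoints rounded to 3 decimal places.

[1.567, 5.006]

On the log scale the 60% interval is 1.03 ± 0.842 × 0.69 = [0.4493, 1.6107].
Exponentiate: [e^0.4493, e^1.6107] = [1.567, 5.006].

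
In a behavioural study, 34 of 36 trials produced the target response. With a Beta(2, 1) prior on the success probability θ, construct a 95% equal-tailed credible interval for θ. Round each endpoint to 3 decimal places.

[0.823, 0.983]

Posterior: Beta(2+34, 1+2) = Beta(36, 3).
Equal-tailed 95% interval: the 0.025 and 0.975 quantiles of Beta(36, 3).
Posterior mean ≈ 0.923, SD ≈ 0.042; a Normal approximation gives roughly [0.840, 1.006].
Exact: F⁻¹(0.025) = 0.823; F⁻¹(0.975) = 0.983.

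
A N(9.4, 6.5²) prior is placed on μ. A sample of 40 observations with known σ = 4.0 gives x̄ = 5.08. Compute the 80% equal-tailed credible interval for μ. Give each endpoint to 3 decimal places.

[4.314, 5.927]

Posterior precision = 1/6.5² + 40/4.0² = 0.0237 + 2.5000 = 2.5237, so posterior SD = 0.6295.
Posterior mean = (9.4/6.5² + 40·5.08/4.0²) / 2.5237 = 5.1205.
Interval: 5.1205 ± 1.282 × 0.6295 → [4.314, 5.927].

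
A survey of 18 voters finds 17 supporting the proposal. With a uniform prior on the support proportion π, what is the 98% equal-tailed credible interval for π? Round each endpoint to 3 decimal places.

Posterior: Beta(1+17, 1+1) = Beta(18, 2).
Equal-tailed 98% interval: the 0.01 and 0.99 quantiles of Beta(18, 2).
Posterior mean ≈ 0.900, SD ≈ 0.065; a Normal approximation gives roughly [0.748, 1.052].
Exact: F⁻¹(0.01) = 0.698; F⁻¹(0.99) = 0.992.

[0.698, 0.992]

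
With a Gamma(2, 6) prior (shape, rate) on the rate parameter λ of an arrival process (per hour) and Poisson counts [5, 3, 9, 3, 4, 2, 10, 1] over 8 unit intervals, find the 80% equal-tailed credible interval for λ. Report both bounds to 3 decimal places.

Posterior: Gamma(2+37, 6+8) = Gamma(39, 14) (shape, rate).
Equal-tailed 80% interval: Gamma(39, 14) quantiles at 0.1 and 0.9.
Posterior mean ≈ 2.786, SD ≈ 0.446; a Normal approximation gives roughly [2.214, 3.357].
Exact: lower = 2.232; upper = 3.370.

[2.232, 3.370]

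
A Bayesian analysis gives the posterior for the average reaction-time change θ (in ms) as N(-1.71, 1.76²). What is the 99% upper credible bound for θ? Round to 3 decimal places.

Need U with P(θ ≤ U) = 0.99: U = -1.71 + z_{0.01}·1.76.
z = 2.326; U = -1.71 + 2.326 × 1.76 = 2.384.

2.384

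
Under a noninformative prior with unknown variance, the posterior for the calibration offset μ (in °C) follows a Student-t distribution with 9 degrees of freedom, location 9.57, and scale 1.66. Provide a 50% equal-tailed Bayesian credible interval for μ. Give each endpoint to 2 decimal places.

The t_9 distribution is symmetric; the 50% interval is 9.57 ± t·1.66 with t_{0.75,9} = 0.703.
Half-width: 0.703 × 1.66 = 1.17.
9.57 − 1.17 = 8.40; 9.57 + 1.17 = 10.74.

[8.40, 10.74]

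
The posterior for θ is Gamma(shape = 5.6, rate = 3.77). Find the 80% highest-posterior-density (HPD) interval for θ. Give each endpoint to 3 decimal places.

The posterior is unimodal and skewed, so the HPD interval has equal density at both endpoints and is the shortest 80% interval.
Solving f(0.620) = f(2.120) with F(2.120) − F(0.620) = 0.80 gives [0.620, 2.120].
For comparison, the equal-tailed interval is [0.759, 2.325]; the HPD is narrower and shifted toward the mode.

[0.620, 2.120]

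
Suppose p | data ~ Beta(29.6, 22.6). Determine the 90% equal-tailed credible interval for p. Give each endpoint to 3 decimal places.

Posterior: Beta(29.6, 22.6).
Equal-tailed 90% interval: the 0.05 and 0.95 quantiles of Beta(29.6, 22.6).
Posterior mean ≈ 0.567, SD ≈ 0.068; a Normal approximation gives roughly [0.455, 0.679].
Exact: F⁻¹(0.05) = 0.454; F⁻¹(0.95) = 0.677.

[0.454, 0.677]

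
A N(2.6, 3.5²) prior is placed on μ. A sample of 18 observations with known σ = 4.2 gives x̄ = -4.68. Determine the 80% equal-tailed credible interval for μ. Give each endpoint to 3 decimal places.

Posterior precision = 1/3.5² + 18/4.2² = 0.0816 + 1.0204 = 1.1020, so posterior SD = 0.9526.
Posterior mean = (2.6/3.5² + 18·-4.68/4.2²) / 1.1020 = -4.1407.
Interval: -4.1407 ± 1.282 × 0.9526 → [-5.362, -2.920].

[-5.362, -2.920]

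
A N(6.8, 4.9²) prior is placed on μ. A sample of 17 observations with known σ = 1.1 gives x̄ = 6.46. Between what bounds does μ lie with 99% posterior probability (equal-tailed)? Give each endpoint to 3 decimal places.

[5.775, 7.147]

Posterior precision = 1/4.9² + 17/1.1² = 0.0416 + 14.0496 = 14.0912, so posterior SD = 0.2664.
Posterior mean = (6.8/4.9² + 17·6.46/1.1²) / 14.0912 = 6.4610.
Interval: 6.4610 ± 2.576 × 0.2664 → [5.775, 7.147].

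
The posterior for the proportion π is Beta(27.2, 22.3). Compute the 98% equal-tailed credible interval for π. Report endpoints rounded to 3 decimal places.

Posterior: Beta(27.2, 22.3).
Equal-tailed 98% interval: the 0.01 and 0.99 quantiles of Beta(27.2, 22.3).
Posterior mean ≈ 0.549, SD ≈ 0.070; a Normal approximation gives roughly [0.387, 0.712].
Exact: F⁻¹(0.01) = 0.386; F⁻¹(0.99) = 0.707.

[0.386, 0.707]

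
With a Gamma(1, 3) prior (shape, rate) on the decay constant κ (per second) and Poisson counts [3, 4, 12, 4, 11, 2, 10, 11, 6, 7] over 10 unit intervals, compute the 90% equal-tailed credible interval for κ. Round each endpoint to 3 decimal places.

[4.441, 6.570]

Posterior: Gamma(1+70, 3+10) = Gamma(71, 13) (shape, rate).
Equal-tailed 90% interval: Gamma(71, 13) quantiles at 0.05 and 0.95.
Posterior mean ≈ 5.462, SD ≈ 0.648; a Normal approximation gives roughly [4.395, 6.528].
Exact: lower = 4.441; upper = 6.570.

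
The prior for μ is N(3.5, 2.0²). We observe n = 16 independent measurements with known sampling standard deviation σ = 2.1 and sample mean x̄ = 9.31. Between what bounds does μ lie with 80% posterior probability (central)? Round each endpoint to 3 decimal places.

Posterior precision = 1/2.0² + 16/2.1² = 0.2500 + 3.6281 = 3.8781, so posterior SD = 0.5078.
Posterior mean = (3.5/2.0² + 16·9.31/2.1²) / 3.8781 = 8.9355.
Interval: 8.9355 ± 1.282 × 0.5078 → [8.285, 9.586].

[8.285, 9.586]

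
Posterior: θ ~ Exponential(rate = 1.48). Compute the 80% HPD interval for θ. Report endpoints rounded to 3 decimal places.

[0.000, 1.087]

The exponential density is strictly decreasing on [0, ∞), so the HPD interval is anchored at 0: [0, q] with P(θ ≤ q) = 0.80.
q = −ln(1 − 0.80) / 1.48 = 1.6094 / 1.48 = 1.087.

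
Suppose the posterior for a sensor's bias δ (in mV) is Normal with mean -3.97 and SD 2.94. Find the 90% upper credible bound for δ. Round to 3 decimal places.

Need U with P(δ ≤ U) = 0.90: U = -3.97 + z_{0.1}·2.94.
z = 1.282; U = -3.97 + 1.282 × 2.94 = -0.202.

-0.202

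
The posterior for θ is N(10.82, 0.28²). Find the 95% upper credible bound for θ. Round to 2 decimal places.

Need U with P(θ ≤ U) = 0.95: U = 10.82 + z_{0.05}·0.28.
z = 1.645; U = 10.82 + 1.645 × 0.28 = 11.28.

11.28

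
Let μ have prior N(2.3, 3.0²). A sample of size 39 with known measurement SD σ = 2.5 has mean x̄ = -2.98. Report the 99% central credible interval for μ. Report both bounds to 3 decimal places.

[-3.910, -1.866]

Posterior precision = 1/3.0² + 39/2.5² = 0.1111 + 6.2400 = 6.3511, so posterior SD = 0.3968.
Posterior mean = (2.3/3.0² + 39·-2.98/2.5²) / 6.3511 = -2.8876.
Interval: -2.8876 ± 2.576 × 0.3968 → [-3.910, -1.866].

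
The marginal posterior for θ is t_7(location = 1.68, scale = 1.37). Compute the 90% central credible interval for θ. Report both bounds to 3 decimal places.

[-0.916, 4.276]

The t_7 distribution is symmetric; the 90% interval is 1.68 ± t·1.37 with t_{0.95,7} = 1.895.
Half-width: 1.895 × 1.37 = 2.596.
1.68 − 2.596 = -0.916; 1.68 + 2.596 = 4.276.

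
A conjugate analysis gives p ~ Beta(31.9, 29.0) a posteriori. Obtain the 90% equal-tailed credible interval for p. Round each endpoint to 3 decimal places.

[0.419, 0.628]

Posterior: Beta(31.9, 29.0).
Equal-tailed 90% interval: the 0.05 and 0.95 quantiles of Beta(31.9, 29.0).
Posterior mean ≈ 0.524, SD ≈ 0.063; a Normal approximation gives roughly [0.419, 0.628].
Exact: F⁻¹(0.05) = 0.419; F⁻¹(0.95) = 0.628.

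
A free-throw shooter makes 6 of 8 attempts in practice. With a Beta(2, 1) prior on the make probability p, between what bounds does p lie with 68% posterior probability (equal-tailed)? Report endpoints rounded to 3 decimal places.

[0.595, 0.858]

Posterior: Beta(2+6, 1+2) = Beta(8, 3).
Equal-tailed 68% interval: the 0.16 and 0.84 quantiles of Beta(8, 3).
Posterior mean ≈ 0.727, SD ≈ 0.129; a Normal approximation gives roughly [0.599, 0.855].
Exact: F⁻¹(0.16) = 0.595; F⁻¹(0.84) = 0.858.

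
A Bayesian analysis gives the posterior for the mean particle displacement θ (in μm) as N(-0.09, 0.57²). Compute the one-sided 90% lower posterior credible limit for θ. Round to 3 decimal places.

-0.820

Need L with P(θ ≥ L) = 0.90: L = -0.09 − z_{0.1}·0.57.
z = 1.282; L = -0.09 − 1.282 × 0.57 = -0.820.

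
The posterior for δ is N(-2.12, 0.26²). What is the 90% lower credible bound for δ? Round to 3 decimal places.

-2.453

Need L with P(δ ≥ L) = 0.90: L = -2.12 − z_{0.1}·0.26.
z = 1.282; L = -2.12 − 1.282 × 0.26 = -2.453.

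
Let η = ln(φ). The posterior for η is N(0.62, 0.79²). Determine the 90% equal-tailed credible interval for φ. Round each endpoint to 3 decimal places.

[0.507, 6.817]

On the log scale the 90% interval is 0.62 ± 1.645 × 0.79 = [-0.6794, 1.9194].
Exponentiate: [e^-0.6794, e^1.9194] = [0.507, 6.817].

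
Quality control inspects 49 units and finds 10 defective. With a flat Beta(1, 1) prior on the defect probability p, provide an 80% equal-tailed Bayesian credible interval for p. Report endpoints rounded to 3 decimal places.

Posterior: Beta(1+10, 1+39) = Beta(11, 40).
Equal-tailed 80% interval: the 0.1 and 0.9 quantiles of Beta(11, 40).
Posterior mean ≈ 0.216, SD ≈ 0.057; a Normal approximation gives roughly [0.143, 0.289].
Exact: F⁻¹(0.1) = 0.145; F⁻¹(0.9) = 0.291.

[0.145, 0.291]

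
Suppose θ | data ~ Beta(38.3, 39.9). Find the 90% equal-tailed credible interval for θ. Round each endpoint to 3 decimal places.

[0.397, 0.582]

Posterior: Beta(38.3, 39.9).
Equal-tailed 90% interval: the 0.05 and 0.95 quantiles of Beta(38.3, 39.9).
Posterior mean ≈ 0.490, SD ≈ 0.056; a Normal approximation gives roughly [0.397, 0.582].
Exact: F⁻¹(0.05) = 0.397; F⁻¹(0.95) = 0.582.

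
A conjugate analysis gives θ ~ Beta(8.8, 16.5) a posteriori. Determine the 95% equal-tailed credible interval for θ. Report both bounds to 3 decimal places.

Posterior: Beta(8.8, 16.5).
Equal-tailed 95% interval: the 0.025 and 0.975 quantiles of Beta(8.8, 16.5).
Posterior mean ≈ 0.348, SD ≈ 0.093; a Normal approximation gives roughly [0.166, 0.530].
Exact: F⁻¹(0.025) = 0.179; F⁻¹(0.975) = 0.539.

[0.179, 0.539]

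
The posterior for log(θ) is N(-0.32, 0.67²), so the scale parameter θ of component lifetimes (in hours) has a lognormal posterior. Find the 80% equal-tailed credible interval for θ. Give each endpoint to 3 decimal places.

On the log scale the 80% interval is -0.32 ± 1.282 × 0.67 = [-1.1786, 0.5386].
Exponentiate: [e^-1.1786, e^0.5386] = [0.308, 1.714].

[0.308, 1.714]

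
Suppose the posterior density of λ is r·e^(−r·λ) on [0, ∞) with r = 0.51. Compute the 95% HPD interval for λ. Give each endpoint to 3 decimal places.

The exponential density is strictly decreasing on [0, ∞), so the HPD interval is anchored at 0: [0, q] with P(λ ≤ q) = 0.95.
q = −ln(1 − 0.95) / 0.51 = 2.9957 / 0.51 = 5.874.

[0.000, 5.874]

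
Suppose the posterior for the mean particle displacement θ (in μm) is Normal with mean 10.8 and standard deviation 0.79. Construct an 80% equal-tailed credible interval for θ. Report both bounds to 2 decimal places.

[9.79, 11.81]

The posterior is symmetric, so the 80% equal-tailed interval is θ = 10.8 ± z·0.79 with z = 1.282.
Half-width: 1.282 × 0.79 = 1.01.
10.8 − 1.01 = 9.79; 10.8 + 1.01 = 11.81.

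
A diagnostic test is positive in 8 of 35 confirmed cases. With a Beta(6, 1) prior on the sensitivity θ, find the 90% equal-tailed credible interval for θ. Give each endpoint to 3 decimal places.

[0.220, 0.456]

Posterior: Beta(6+8, 1+27) = Beta(14, 28).
Equal-tailed 90% interval: the 0.05 and 0.95 quantiles of Beta(14, 28).
Posterior mean ≈ 0.333, SD ≈ 0.072; a Normal approximation gives roughly [0.215, 0.452].
Exact: F⁻¹(0.05) = 0.220; F⁻¹(0.95) = 0.456.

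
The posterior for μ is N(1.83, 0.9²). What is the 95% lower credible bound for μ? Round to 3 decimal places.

0.350

Need L with P(μ ≥ L) = 0.95: L = 1.83 − z_{0.05}·0.9.
z = 1.645; L = 1.83 − 1.645 × 0.9 = 0.350.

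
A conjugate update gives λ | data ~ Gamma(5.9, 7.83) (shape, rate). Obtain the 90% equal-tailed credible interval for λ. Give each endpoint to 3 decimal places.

[0.325, 1.325]

Posterior: Gamma(shape 5.9, rate 7.83).
Equal-tailed 90% interval: Gamma(5.9, 7.83) quantiles at 0.05 and 0.95.
Posterior mean ≈ 0.754, SD ≈ 0.310; a Normal approximation gives roughly [0.243, 1.264].
Exact: lower = 0.325; upper = 1.325.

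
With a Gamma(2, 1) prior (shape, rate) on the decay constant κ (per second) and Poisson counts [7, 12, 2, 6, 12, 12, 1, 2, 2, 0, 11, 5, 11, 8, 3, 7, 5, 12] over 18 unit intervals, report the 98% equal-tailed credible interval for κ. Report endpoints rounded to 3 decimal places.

[5.052, 7.734]

Posterior: Gamma(2+118, 1+18) = Gamma(120, 19) (shape, rate).
Equal-tailed 98% interval: Gamma(120, 19) quantiles at 0.01 and 0.99.
Posterior mean ≈ 6.316, SD ≈ 0.577; a Normal approximation gives roughly [4.975, 7.657].
Exact: lower = 5.052; upper = 7.734.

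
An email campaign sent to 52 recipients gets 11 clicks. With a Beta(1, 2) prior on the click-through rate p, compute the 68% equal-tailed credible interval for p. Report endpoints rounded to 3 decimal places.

Posterior: Beta(1+11, 2+41) = Beta(12, 43).
Equal-tailed 68% interval: the 0.16 and 0.84 quantiles of Beta(12, 43).
Posterior mean ≈ 0.218, SD ≈ 0.055; a Normal approximation gives roughly [0.163, 0.273].
Exact: F⁻¹(0.16) = 0.163; F⁻¹(0.84) = 0.273.

[0.163, 0.273]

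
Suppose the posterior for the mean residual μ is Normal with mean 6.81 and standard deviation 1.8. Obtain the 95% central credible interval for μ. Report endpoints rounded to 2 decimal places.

[3.28, 10.34]

The posterior is symmetric, so the 95% equal-tailed interval is μ = 6.81 ± z·1.8 with z = 1.960.
Half-width: 1.960 × 1.8 = 3.53.
6.81 − 3.53 = 3.28; 6.81 + 3.53 = 10.34.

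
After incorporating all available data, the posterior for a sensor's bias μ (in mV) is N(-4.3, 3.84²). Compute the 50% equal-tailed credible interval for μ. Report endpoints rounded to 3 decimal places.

[-6.890, -1.710]

The posterior is symmetric, so the 50% equal-tailed interval is μ = -4.3 ± z·3.84 with z = 0.674.
Half-width: 0.674 × 3.84 = 2.590.
-4.3 − 2.590 = -6.890; -4.3 + 2.590 = -1.710.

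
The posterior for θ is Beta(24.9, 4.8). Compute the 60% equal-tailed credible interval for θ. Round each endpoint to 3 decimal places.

[0.785, 0.896]

Posterior: Beta(24.9, 4.8).
Equal-tailed 60% interval: the 0.2 and 0.8 quantiles of Beta(24.9, 4.8).
Posterior mean ≈ 0.838, SD ≈ 0.066; a Normal approximation gives roughly [0.782, 0.894].
Exact: F⁻¹(0.2) = 0.785; F⁻¹(0.8) = 0.896.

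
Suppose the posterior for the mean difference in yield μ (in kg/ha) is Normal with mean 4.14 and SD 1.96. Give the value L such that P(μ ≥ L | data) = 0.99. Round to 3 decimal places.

-0.420

Need L with P(μ ≥ L) = 0.99: L = 4.14 − z_{0.01}·1.96.
z = 2.326; L = 4.14 − 2.326 × 1.96 = -0.420.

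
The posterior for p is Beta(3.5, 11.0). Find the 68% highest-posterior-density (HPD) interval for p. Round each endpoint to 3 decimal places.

[0.108, 0.321]

The posterior is unimodal and skewed, so the HPD interval has equal density at both endpoints and is the shortest 68% interval.
Solving f(0.108) = f(0.321) with F(0.321) − F(0.108) = 0.68 gives [0.108, 0.321].
For comparison, the equal-tailed interval is [0.132, 0.352]; the HPD is narrower and shifted toward the mode.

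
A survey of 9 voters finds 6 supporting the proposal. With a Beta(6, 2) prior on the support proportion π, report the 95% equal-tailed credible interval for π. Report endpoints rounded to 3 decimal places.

[0.476, 0.890]

Posterior: Beta(6+6, 2+3) = Beta(12, 5).
Equal-tailed 95% interval: the 0.025 and 0.975 quantiles of Beta(12, 5).
Posterior mean ≈ 0.706, SD ≈ 0.107; a Normal approximation gives roughly [0.495, 0.916].
Exact: F⁻¹(0.025) = 0.476; F⁻¹(0.975) = 0.890.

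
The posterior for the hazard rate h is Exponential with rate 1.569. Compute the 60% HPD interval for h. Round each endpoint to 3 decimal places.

The exponential density is strictly decreasing on [0, ∞), so the HPD interval is anchored at 0: [0, q] with P(h ≤ q) = 0.60.
q = −ln(1 − 0.60) / 1.569 = 0.9163 / 1.569 = 0.584.

[0.000, 0.584]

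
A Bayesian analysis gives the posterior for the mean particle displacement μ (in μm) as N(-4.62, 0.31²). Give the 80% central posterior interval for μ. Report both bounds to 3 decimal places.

[-5.017, -4.223]

The posterior is symmetric, so the 80% equal-tailed interval is μ = -4.62 ± z·0.31 with z = 1.282.
Half-width: 1.282 × 0.31 = 0.397.
-4.62 − 0.397 = -5.017; -4.62 + 0.397 = -4.223.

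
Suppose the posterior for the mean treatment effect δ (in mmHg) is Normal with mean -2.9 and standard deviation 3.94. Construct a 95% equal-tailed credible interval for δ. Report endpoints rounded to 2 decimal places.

[-10.62, 4.82]

The posterior is symmetric, so the 95% equal-tailed interval is δ = -2.9 ± z·3.94 with z = 1.960.
Half-width: 1.960 × 3.94 = 7.72.
-2.9 − 7.72 = -10.62; -2.9 + 7.72 = 4.82.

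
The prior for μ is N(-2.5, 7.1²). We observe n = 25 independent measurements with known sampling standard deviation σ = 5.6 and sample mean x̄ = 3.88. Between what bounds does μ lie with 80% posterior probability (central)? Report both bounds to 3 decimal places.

Posterior precision = 1/7.1² + 25/5.6² = 0.0198 + 0.7972 = 0.8170, so posterior SD = 1.1063.
Posterior mean = (-2.5/7.1² + 25·3.88/5.6²) / 0.8170 = 3.7251.
Interval: 3.7251 ± 1.282 × 1.1063 → [2.307, 5.143].

[2.307, 5.143]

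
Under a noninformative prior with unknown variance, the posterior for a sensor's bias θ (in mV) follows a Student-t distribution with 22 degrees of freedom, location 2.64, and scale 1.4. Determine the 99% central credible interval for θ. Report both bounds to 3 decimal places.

The t_22 distribution is symmetric; the 99% interval is 2.64 ± t·1.4 with t_{0.995,22} = 2.819.
Half-width: 2.819 × 1.4 = 3.946.
2.64 − 3.946 = -1.306; 2.64 + 3.946 = 6.586.

[-1.306, 6.586]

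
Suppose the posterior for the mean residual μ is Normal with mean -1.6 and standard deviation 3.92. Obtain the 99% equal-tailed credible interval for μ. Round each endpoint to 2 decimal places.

[-11.70, 8.50]

The posterior is symmetric, so the 99% equal-tailed interval is μ = -1.6 ± z·3.92 with z = 2.576.
Half-width: 2.576 × 3.92 = 10.10.
-1.6 − 10.10 = -11.70; -1.6 + 10.10 = 8.50.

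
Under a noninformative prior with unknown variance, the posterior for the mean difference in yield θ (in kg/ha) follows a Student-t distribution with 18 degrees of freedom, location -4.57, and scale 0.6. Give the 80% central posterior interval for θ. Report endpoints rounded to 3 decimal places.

The t_18 distribution is symmetric; the 80% interval is -4.57 ± t·0.6 with t_{0.9,18} = 1.330.
Half-width: 1.330 × 0.6 = 0.798.
-4.57 − 0.798 = -5.368; -4.57 + 0.798 = -3.772.

[-5.368, -3.772]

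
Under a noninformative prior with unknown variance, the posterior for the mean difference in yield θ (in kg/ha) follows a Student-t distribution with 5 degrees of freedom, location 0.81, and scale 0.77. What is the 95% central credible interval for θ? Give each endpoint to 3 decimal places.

[-1.169, 2.789]

The t_5 distribution is symmetric; the 95% interval is 0.81 ± t·0.77 with t_{0.975,5} = 2.571.
Half-width: 2.571 × 0.77 = 1.979.
0.81 − 1.979 = -1.169; 0.81 + 1.979 = 2.789.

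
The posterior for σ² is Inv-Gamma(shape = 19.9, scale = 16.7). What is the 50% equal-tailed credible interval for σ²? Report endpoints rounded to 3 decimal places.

Inverse-Gamma(19.9, 16.7) quantiles: F⁻¹(0.25) and F⁻¹(0.75).
Equivalently, 1/σ² ~ Gamma(19.9, rate = 16.7); invert its 0.75 and 0.25 quantiles.
Posterior mean ≈ 0.884, SD ≈ 0.209; a Normal approximation gives roughly [0.743, 1.024].
Exact: lower = 0.736; upper = 0.998.

[0.736, 0.998]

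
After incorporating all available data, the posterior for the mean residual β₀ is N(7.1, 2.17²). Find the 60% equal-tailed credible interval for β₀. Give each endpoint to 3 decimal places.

The posterior is symmetric, so the 60% equal-tailed interval is β₀ = 7.1 ± z·2.17 with z = 0.842.
Half-width: 0.842 × 2.17 = 1.826.
7.1 − 1.826 = 5.274; 7.1 + 1.826 = 8.926.

[5.274, 8.926]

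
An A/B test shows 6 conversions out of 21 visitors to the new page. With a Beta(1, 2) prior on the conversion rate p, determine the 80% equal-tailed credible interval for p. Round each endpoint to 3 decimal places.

[0.178, 0.413]

Posterior: Beta(1+6, 2+15) = Beta(7, 17).
Equal-tailed 80% interval: the 0.1 and 0.9 quantiles of Beta(7, 17).
Posterior mean ≈ 0.292, SD ≈ 0.091; a Normal approximation gives roughly [0.175, 0.408].
Exact: F⁻¹(0.1) = 0.178; F⁻¹(0.9) = 0.413.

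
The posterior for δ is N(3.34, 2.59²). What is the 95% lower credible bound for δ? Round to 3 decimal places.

Need L with P(δ ≥ L) = 0.95: L = 3.34 − z_{0.05}·2.59.
z = 1.645; L = 3.34 − 1.645 × 2.59 = -0.920.

-0.920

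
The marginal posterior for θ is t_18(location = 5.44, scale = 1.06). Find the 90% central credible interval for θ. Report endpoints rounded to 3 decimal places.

[3.602, 7.278]

The t_18 distribution is symmetric; the 90% interval is 5.44 ± t·1.06 with t_{0.95,18} = 1.734.
Half-width: 1.734 × 1.06 = 1.838.
5.44 − 1.838 = 3.602; 5.44 + 1.838 = 7.278.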